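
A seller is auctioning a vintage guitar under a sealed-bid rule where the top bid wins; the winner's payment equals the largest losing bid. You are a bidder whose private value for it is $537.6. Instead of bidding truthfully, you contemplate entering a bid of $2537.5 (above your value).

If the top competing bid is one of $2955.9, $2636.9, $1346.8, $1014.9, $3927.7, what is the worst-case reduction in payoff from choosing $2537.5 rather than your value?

$2955.9: same outcome either way → loss $0.
$2636.9: same outcome either way → loss $0.
$1346.8: truthful gives $0, deviation gives −$809.2 → loss $809.2.
$1014.9: truthful gives $0, deviation gives −$477.3 → loss $477.3.
$3927.7: same outcome either way → loss $0.
Maximum loss: $809.2.

$809.2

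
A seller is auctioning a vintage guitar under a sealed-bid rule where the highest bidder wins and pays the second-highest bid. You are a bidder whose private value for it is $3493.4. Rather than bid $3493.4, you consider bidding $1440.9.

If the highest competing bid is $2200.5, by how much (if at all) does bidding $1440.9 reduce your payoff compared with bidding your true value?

$1292.9

Bidding your value $3493.4: you win (since $3493.4 > $2200.5) and pay $2200.5. Payoff $1292.9.
Bidding $1440.9: you lose. Payoff $0.
The competing bid $2200.5 lies between your shaded bid and your value, so underbidding forfeits an item you could have won at a profitable price.
Loss from deviating = $1292.9 − ($0) = $1292.9.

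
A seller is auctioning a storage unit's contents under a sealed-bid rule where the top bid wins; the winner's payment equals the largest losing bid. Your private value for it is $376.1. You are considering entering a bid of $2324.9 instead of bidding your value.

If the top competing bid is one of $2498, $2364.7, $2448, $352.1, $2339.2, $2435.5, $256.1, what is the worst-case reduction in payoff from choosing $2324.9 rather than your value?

$0

$2498: same outcome either way → loss $0.
$2364.7: same outcome either way → loss $0.
$2448: same outcome either way → loss $0.
$352.1: same outcome either way → loss $0.
$2339.2: same outcome either way → loss $0.
$2435.5: same outcome either way → loss $0.
$256.1: same outcome either way → loss $0.
Maximum loss: $0.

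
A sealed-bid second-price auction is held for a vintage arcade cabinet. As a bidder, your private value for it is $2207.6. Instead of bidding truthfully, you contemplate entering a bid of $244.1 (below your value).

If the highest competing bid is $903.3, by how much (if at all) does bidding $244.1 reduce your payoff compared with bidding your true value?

$1304.3

Bidding your value $2207.6: you win (since $2207.6 > $903.3) and pay $903.3. Payoff $1304.3.
Bidding $244.1: you lose. Payoff $0.
The competing bid $903.3 lies between your shaded bid and your value, so underbidding forfeits an item you could have won at a profitable price.
Loss from deviating = $1304.3 − ($0) = $1304.3.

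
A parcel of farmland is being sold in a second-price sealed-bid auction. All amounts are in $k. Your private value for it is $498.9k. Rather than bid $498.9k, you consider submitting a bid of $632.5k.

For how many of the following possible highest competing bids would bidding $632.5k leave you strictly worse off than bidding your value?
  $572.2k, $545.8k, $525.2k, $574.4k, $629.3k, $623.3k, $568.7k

7

The deviation hurts exactly when the highest competing bid lies strictly between $498.9k and $632.5k — overbidding then wins at a price above your value.
$572.2k: inside the interval → strictly worse (loss $73.3k).
$545.8k: inside the interval → strictly worse (loss $46.9k).
$525.2k: inside the interval → strictly worse (loss $26.3k).
$574.4k: inside the interval → strictly worse (loss $75.5k).
$629.3k: inside the interval → strictly worse (loss $130.4k).
$623.3k: inside the interval → strictly worse (loss $124.4k).
$568.7k: inside the interval → strictly worse (loss $69.8k).
Count: 7.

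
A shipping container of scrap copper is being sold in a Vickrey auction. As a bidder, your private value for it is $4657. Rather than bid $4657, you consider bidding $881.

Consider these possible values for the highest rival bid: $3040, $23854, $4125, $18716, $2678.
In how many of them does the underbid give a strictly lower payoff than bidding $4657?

The deviation hurts exactly when the highest competing bid lies strictly between $881 and $4657 — underbidding then forfeits a profitable win.
$3040: inside the interval → strictly worse (loss $1617).
$23854: above both → same outcome either way.
$4125: inside the interval → strictly worse (loss $532).
$18716: above both → same outcome either way.
$2678: inside the interval → strictly worse (loss $1979).
Count: 3.

3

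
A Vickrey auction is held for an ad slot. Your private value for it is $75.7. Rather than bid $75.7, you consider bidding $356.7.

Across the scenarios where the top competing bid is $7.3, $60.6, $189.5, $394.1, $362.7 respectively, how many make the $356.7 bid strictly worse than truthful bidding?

1

The deviation hurts exactly when the highest competing bid lies strictly between $75.7 and $356.7 — overbidding then wins at a price above your value.
$7.3: below both → same outcome either way.
$60.6: below both → same outcome either way.
$189.5: inside the interval → strictly worse (loss $113.8).
$394.1: above both → same outcome either way.
$362.7: above both → same outcome either way.
Count: 1.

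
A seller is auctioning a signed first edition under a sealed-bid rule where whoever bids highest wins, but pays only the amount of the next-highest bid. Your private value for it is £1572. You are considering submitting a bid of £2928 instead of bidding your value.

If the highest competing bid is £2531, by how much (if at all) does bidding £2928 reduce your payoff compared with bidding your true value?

Bidding your value £1572: you lose (since £1572 < £2531). Payoff £0.
Bidding £2928: you win and pay £2531. Payoff £1572 − £2531 = −£959.
The competing bid £2531 lies between your value and your inflated bid, so overbidding wins an item priced above your value.
Loss from deviating = £0 − (−£959) = £959.

£959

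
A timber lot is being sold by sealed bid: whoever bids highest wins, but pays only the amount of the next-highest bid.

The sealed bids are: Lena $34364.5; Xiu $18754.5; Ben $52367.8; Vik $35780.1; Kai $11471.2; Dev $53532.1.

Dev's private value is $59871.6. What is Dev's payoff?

Highest bid: Dev at $53532.1, so Dev wins.
Second-highest bid: Ben at $52367.8 — that is the price the winner pays.
Dev's payoff = value − price = $59871.6 − $52367.8 = $7503.8.

$7503.8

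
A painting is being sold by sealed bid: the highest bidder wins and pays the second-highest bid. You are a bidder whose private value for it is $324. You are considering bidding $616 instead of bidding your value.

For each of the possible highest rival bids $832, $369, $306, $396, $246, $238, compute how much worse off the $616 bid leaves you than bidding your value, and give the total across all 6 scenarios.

$117

The deviation costs you only when the competing bid falls strictly between $324 and $616; elsewhere both bids give the same outcome.
$832: outcomes coincide → loss $0.
$369: truthful payoff $0, deviation payoff −$45 → loss $45.
$306: outcomes coincide → loss $0.
$396: truthful payoff $0, deviation payoff −$72 → loss $72.
$246: outcomes coincide → loss $0.
$238: outcomes coincide → loss $0.
Total loss = $45 + $72 = $117.
In a second-price auction your bid sets only whether you win, not what you pay, so bidding your true value is weakly dominant.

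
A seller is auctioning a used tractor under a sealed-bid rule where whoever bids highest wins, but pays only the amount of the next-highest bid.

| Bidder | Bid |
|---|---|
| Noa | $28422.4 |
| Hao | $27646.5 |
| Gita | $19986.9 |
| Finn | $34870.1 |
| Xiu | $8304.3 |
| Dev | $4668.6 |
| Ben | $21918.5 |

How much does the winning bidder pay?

$28422.4

Highest bid: Finn at $34870.1, so Finn wins.
Second-highest bid: Noa at $28422.4 — that is the price the winner pays.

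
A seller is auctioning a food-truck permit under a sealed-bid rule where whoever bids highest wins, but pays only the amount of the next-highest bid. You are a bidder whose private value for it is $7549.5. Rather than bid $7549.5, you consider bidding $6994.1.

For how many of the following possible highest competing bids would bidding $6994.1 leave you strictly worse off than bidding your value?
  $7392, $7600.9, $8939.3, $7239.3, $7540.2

The deviation hurts exactly when the highest competing bid lies strictly between $6994.1 and $7549.5 — underbidding then forfeits a profitable win.
$7392: inside the interval → strictly worse (loss $157.5).
$7600.9: above both → same outcome either way.
$8939.3: above both → same outcome either way.
$7239.3: inside the interval → strictly worse (loss $310.2).
$7540.2: inside the interval → strictly worse (loss $9.3).
Count: 3.

3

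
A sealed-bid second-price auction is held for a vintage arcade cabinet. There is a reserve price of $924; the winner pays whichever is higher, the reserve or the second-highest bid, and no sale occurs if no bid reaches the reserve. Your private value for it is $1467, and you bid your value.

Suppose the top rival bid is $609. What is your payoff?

$543

Your bid $1467 is the highest and exceeds the reserve.
Price = max(second-highest bid, reserve) = max($609, $924) = $924.
Payoff = $1467 − $924 = $543.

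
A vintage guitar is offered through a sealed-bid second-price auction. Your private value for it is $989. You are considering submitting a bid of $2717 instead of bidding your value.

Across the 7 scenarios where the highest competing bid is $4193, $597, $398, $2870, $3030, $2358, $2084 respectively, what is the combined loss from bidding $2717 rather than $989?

The deviation costs you only when the competing bid falls strictly between $989 and $2717; elsewhere both bids give the same outcome.
$4193: outcomes coincide → loss $0.
$597: outcomes coincide → loss $0.
$398: outcomes coincide → loss $0.
$2870: outcomes coincide → loss $0.
$3030: outcomes coincide → loss $0.
$2358: truthful payoff $0, deviation payoff −$1369 → loss $1369.
$2084: truthful payoff $0, deviation payoff −$1095 → loss $1095.
Total loss = $1369 + $1095 = $2464.

$2464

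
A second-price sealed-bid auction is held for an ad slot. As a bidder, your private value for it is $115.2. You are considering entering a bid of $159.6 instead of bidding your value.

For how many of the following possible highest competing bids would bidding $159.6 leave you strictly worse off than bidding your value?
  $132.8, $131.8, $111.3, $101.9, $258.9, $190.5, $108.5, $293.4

2

The deviation hurts exactly when the highest competing bid lies strictly between $115.2 and $159.6 — overbidding then wins at a price above your value.
$132.8: inside the interval → strictly worse (loss $17.6).
$131.8: inside the interval → strictly worse (loss $16.6).
$111.3: below both → same outcome either way.
$101.9: below both → same outcome either way.
$258.9: above both → same outcome either way.
$190.5: above both → same outcome either way.
$108.5: below both → same outcome either way.
$293.4: above both → same outcome either way.
Count: 2.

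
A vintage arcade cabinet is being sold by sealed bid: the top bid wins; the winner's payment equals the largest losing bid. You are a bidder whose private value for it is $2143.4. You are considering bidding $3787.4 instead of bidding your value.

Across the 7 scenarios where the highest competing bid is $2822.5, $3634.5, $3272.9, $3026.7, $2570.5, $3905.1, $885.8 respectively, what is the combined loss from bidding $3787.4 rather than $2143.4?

The deviation costs you only when the competing bid falls strictly between $2143.4 and $3787.4; elsewhere both bids give the same outcome.
$2822.5: truthful payoff $0, deviation payoff −$679.1 → loss $679.1.
$3634.5: truthful payoff $0, deviation payoff −$1491.1 → loss $1491.1.
$3272.9: truthful payoff $0, deviation payoff −$1129.5 → loss $1129.5.
$3026.7: truthful payoff $0, deviation payoff −$883.3 → loss $883.3.
$2570.5: truthful payoff $0, deviation payoff −$427.1 → loss $427.1.
$3905.1: outcomes coincide → loss $0.
$885.8: outcomes coincide → loss $0.
Total loss = $679.1 + $1491.1 + $1129.5 + $883.3 + $427.1 = $4610.1.

$4610.1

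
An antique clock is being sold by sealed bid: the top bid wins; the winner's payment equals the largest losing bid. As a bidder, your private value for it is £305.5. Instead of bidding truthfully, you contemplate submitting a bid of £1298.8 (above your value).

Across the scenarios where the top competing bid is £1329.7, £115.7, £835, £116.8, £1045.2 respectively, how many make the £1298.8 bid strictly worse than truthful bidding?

The deviation hurts exactly when the highest competing bid lies strictly between £305.5 and £1298.8 — overbidding then wins at a price above your value.
£1329.7: above both → same outcome either way.
£115.7: below both → same outcome either way.
£835: inside the interval → strictly worse (loss £529.5).
£116.8: below both → same outcome either way.
£1045.2: inside the interval → strictly worse (loss £739.7).
Count: 2.

2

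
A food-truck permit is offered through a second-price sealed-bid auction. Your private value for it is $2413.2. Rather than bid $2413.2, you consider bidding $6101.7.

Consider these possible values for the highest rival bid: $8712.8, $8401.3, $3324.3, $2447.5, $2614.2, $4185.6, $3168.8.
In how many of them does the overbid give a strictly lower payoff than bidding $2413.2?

5

The deviation hurts exactly when the highest competing bid lies strictly between $2413.2 and $6101.7 — overbidding then wins at a price above your value.
$8712.8: above both → same outcome either way.
$8401.3: above both → same outcome either way.
$3324.3: inside the interval → strictly worse (loss $911.1).
$2447.5: inside the interval → strictly worse (loss $34.3).
$2614.2: inside the interval → strictly worse (loss $201).
$4185.6: inside the interval → strictly worse (loss $1772.4).
$3168.8: inside the interval → strictly worse (loss $755.6).
Count: 5.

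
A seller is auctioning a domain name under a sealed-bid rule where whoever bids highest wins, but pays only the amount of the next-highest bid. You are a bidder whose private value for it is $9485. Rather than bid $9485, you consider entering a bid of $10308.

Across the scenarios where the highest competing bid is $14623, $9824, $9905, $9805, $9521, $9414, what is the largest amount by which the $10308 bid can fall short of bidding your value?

$14623: same outcome either way → loss $0.
$9824: truthful gives $0, deviation gives −$339 → loss $339.
$9905: truthful gives $0, deviation gives −$420 → loss $420.
$9805: truthful gives $0, deviation gives −$320 → loss $320.
$9521: truthful gives $0, deviation gives −$36 → loss $36.
$9414: same outcome either way → loss $0.
Maximum loss: $420.

$420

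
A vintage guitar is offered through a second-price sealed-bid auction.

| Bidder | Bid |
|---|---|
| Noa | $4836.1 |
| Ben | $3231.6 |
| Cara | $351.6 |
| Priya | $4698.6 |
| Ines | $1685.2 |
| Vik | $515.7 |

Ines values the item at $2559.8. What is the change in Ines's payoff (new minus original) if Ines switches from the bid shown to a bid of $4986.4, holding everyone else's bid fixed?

The highest bid among the other bidders is $4836.1; Ines's bid doesn't change that.
Original bid $1685.2: Ines is not highest (top rival bid is $4836.1); payoff $0.
Alternative bid $4986.4: Ines is highest, pays the top rival bid $4836.1; payoff $2559.8 − $4836.1 = −$2276.3.
Change in payoff = −$2276.3 − ($0) = −$2276.3.

−$2276.3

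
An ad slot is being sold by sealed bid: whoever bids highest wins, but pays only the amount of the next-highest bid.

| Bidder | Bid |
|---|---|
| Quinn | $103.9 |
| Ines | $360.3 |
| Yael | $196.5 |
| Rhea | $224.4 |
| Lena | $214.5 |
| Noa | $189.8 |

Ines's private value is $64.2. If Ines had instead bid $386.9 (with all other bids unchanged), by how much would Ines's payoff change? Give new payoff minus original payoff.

$0

The highest bid among the other bidders is $224.4; Ines's bid doesn't change that.
Original bid $360.3: Ines is highest, pays the top rival bid $224.4; payoff $64.2 − $224.4 = −$160.2.
Alternative bid $386.9: Ines is highest, pays the top rival bid $224.4; payoff $64.2 − $224.4 = −$160.2.
Change in payoff = −$160.2 − (−$160.2) = $0.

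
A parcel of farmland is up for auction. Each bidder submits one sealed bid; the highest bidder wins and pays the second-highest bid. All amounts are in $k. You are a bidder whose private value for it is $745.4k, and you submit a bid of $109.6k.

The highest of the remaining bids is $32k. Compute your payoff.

Your bid $109.6k exceeds the highest competing bid $32k, so you win.
In a second-price auction the winner pays the second-highest bid, $32k.
Payoff = value − price = $745.4k − $32k = $713.4k.

$713.4k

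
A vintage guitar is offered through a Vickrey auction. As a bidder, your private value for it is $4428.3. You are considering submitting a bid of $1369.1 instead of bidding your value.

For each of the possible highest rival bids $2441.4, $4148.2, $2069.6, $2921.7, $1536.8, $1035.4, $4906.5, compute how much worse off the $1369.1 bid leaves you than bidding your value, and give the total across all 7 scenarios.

The deviation costs you only when the competing bid falls strictly between $1369.1 and $4428.3; elsewhere both bids give the same outcome.
$2441.4: truthful payoff $1986.9, deviation payoff $0 → loss $1986.9.
$4148.2: truthful payoff $280.1, deviation payoff $0 → loss $280.1.
$2069.6: truthful payoff $2358.7, deviation payoff $0 → loss $2358.7.
$2921.7: truthful payoff $1506.6, deviation payoff $0 → loss $1506.6.
$1536.8: truthful payoff $2891.5, deviation payoff $0 → loss $2891.5.
$1035.4: outcomes coincide → loss $0.
$4906.5: outcomes coincide → loss $0.
Total loss = $1986.9 + $280.1 + $2358.7 + $1506.6 + $2891.5 = $9023.8.
In a second-price auction your bid sets only whether you win, not what you pay, so bidding your true value is weakly dominant.

$9023.8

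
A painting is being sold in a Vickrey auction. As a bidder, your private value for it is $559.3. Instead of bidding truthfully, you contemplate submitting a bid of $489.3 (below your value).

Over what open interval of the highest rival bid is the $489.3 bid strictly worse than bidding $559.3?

If the competing bid is below $489.3, both bids win at the same price — no difference.
If it is above $559.3, both bids lose — no difference.
If it lies strictly between $489.3 and $559.3, bidding your value wins at a price below your value (positive payoff) while bidding $489.3 loses (payoff 0).
So the deviation strictly hurts on the open interval ($489.3, $559.3).

($489.3, $559.3)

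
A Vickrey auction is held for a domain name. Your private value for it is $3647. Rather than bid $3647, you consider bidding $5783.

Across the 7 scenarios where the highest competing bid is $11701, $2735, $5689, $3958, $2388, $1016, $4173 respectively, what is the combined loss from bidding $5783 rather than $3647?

$2879

The deviation costs you only when the competing bid falls strictly between $3647 and $5783; elsewhere both bids give the same outcome.
$11701: outcomes coincide → loss $0.
$2735: outcomes coincide → loss $0.
$5689: truthful payoff $0, deviation payoff −$2042 → loss $2042.
$3958: truthful payoff $0, deviation payoff −$311 → loss $311.
$2388: outcomes coincide → loss $0.
$1016: outcomes coincide → loss $0.
$4173: truthful payoff $0, deviation payoff −$526 → loss $526.
Total loss = $2042 + $311 + $526 = $2879.
Truthful bidding weakly dominates here: raising your bid can only win items priced above your value, and lowering it can only forfeit items priced below.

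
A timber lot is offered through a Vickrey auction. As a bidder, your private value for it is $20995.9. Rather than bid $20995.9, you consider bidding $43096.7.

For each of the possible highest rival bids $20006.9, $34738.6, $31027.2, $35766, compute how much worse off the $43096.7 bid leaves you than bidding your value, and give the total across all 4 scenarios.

The deviation costs you only when the competing bid falls strictly between $20995.9 and $43096.7; elsewhere both bids give the same outcome.
$20006.9: outcomes coincide → loss $0.
$34738.6: truthful payoff $0, deviation payoff −$13742.7 → loss $13742.7.
$31027.2: truthful payoff $0, deviation payoff −$10031.3 → loss $10031.3.
$35766: truthful payoff $0, deviation payoff −$14770.1 → loss $14770.1.
Total loss = $13742.7 + $10031.3 + $14770.1 = $38544.1.

$38544.1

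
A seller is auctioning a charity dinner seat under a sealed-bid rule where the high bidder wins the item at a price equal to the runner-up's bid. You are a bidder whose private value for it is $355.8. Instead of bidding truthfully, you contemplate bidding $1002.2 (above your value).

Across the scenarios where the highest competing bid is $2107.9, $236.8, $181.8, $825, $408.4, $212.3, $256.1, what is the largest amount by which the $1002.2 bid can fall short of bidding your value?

$2107.9: same outcome either way → loss $0.
$236.8: same outcome either way → loss $0.
$181.8: same outcome either way → loss $0.
$825: truthful gives $0, deviation gives −$469.2 → loss $469.2.
$408.4: truthful gives $0, deviation gives −$52.6 → loss $52.6.
$212.3: same outcome either way → loss $0.
$256.1: same outcome either way → loss $0.
Maximum loss: $469.2.

$469.2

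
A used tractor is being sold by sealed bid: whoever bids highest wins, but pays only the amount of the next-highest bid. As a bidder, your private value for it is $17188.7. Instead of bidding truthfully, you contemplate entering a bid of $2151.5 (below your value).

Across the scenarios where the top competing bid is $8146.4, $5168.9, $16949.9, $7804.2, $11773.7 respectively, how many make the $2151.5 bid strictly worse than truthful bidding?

The deviation hurts exactly when the highest competing bid lies strictly between $2151.5 and $17188.7 — underbidding then forfeits a profitable win.
$8146.4: inside the interval → strictly worse (loss $9042.3).
$5168.9: inside the interval → strictly worse (loss $12019.8).
$16949.9: inside the interval → strictly worse (loss $238.8).
$7804.2: inside the interval → strictly worse (loss $9384.5).
$11773.7: inside the interval → strictly worse (loss $5415).
Count: 5.

5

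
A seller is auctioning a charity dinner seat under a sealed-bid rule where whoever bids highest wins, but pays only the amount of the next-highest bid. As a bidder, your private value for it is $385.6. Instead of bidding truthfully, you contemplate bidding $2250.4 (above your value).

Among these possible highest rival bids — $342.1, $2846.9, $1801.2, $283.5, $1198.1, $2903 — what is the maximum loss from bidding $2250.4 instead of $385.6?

$1415.6

$342.1: same outcome either way → loss $0.
$2846.9: same outcome either way → loss $0.
$1801.2: truthful gives $0, deviation gives −$1415.6 → loss $1415.6.
$283.5: same outcome either way → loss $0.
$1198.1: truthful gives $0, deviation gives −$812.5 → loss $812.5.
$2903: same outcome either way → loss $0.
Maximum loss: $1415.6.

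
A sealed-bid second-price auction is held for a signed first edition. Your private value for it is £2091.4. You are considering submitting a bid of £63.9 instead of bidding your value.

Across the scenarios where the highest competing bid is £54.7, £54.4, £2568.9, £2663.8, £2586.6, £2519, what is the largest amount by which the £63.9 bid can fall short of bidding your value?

£0

£54.7: same outcome either way → loss £0.
£54.4: same outcome either way → loss £0.
£2568.9: same outcome either way → loss £0.
£2663.8: same outcome either way → loss £0.
£2586.6: same outcome either way → loss £0.
£2519: same outcome either way → loss £0.
Maximum loss: £0.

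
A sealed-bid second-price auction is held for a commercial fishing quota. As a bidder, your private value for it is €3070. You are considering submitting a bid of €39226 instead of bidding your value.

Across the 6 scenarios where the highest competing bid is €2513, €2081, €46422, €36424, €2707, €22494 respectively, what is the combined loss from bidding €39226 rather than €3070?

€52778

The deviation costs you only when the competing bid falls strictly between €3070 and €39226; elsewhere both bids give the same outcome.
€2513: outcomes coincide → loss €0.
€2081: outcomes coincide → loss €0.
€46422: outcomes coincide → loss €0.
€36424: truthful payoff €0, deviation payoff −€33354 → loss €33354.
€2707: outcomes coincide → loss €0.
€22494: truthful payoff €0, deviation payoff −€19424 → loss €19424.
Total loss = €33354 + €19424 = €52778.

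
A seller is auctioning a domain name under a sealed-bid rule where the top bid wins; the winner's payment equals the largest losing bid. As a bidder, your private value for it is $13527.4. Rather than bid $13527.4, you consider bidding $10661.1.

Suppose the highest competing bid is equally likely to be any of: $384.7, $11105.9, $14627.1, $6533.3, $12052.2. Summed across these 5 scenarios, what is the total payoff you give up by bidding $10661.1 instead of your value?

$3896.7

The deviation costs you only when the competing bid falls strictly between $10661.1 and $13527.4; elsewhere both bids give the same outcome.
$384.7: outcomes coincide → loss $0.
$11105.9: truthful payoff $2421.5, deviation payoff $0 → loss $2421.5.
$14627.1: outcomes coincide → loss $0.
$6533.3: outcomes coincide → loss $0.
$12052.2: truthful payoff $1475.2, deviation payoff $0 → loss $1475.2.
Total loss = $2421.5 + $1475.2 = $3896.7.
In a second-price auction your bid sets only whether you win, not what you pay, so bidding your true value is weakly dominant.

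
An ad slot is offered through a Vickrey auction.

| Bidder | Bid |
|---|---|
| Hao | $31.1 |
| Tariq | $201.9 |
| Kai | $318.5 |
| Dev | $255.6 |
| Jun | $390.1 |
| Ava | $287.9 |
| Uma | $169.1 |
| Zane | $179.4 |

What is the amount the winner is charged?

Highest bid: Jun at $390.1, so Jun wins.
Second-highest bid: Kai at $318.5 — that is the price the winner pays.

$318.5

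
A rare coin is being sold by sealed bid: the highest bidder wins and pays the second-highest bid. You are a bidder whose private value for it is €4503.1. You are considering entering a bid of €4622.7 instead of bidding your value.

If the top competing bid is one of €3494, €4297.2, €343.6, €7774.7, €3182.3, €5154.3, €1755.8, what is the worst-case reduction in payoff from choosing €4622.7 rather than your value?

€3494: same outcome either way → loss €0.
€4297.2: same outcome either way → loss €0.
€343.6: same outcome either way → loss €0.
€7774.7: same outcome either way → loss €0.
€3182.3: same outcome either way → loss €0.
€5154.3: same outcome either way → loss €0.
€1755.8: same outcome either way → loss €0.
Maximum loss: €0.

€0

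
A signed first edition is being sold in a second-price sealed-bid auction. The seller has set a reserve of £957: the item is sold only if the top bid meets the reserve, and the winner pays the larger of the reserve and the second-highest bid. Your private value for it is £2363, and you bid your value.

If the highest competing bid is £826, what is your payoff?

£1406

Your bid £2363 is the highest and exceeds the reserve.
Price = max(second-highest bid, reserve) = max(£826, £957) = £957.
Payoff = £2363 − £957 = £1406.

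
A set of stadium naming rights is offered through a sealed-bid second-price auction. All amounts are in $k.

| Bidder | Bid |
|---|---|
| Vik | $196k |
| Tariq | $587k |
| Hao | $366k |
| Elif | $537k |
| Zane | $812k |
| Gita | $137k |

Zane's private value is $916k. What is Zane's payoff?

$329k

Highest bid: Zane at $812k, so Zane wins.
Second-highest bid: Tariq at $587k — that is the price the winner pays.
Zane's payoff = value − price = $916k − $587k = $329k.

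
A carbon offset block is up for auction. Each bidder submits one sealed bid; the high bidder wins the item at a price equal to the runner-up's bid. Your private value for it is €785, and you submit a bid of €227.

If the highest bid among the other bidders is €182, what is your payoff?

€603

Your bid €227 exceeds the highest competing bid €182, so you win.
In a second-price auction the winner pays the second-highest bid, €182.
Payoff = value − price = €785 − €182 = €603.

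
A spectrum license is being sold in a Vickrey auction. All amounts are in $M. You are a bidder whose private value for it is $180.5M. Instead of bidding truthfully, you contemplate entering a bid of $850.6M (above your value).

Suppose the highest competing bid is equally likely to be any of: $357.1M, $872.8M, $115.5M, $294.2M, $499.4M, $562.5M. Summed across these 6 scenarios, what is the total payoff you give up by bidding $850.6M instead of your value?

$991.2M

The deviation costs you only when the competing bid falls strictly between $180.5M and $850.6M; elsewhere both bids give the same outcome.
$357.1M: truthful payoff $0M, deviation payoff −$176.6M → loss $176.6M.
$872.8M: outcomes coincide → loss $0M.
$115.5M: outcomes coincide → loss $0M.
$294.2M: truthful payoff $0M, deviation payoff −$113.7M → loss $113.7M.
$499.4M: truthful payoff $0M, deviation payoff −$318.9M → loss $318.9M.
$562.5M: truthful payoff $0M, deviation payoff −$382M → loss $382M.
Total loss = $176.6M + $113.7M + $318.9M + $382M = $991.2M.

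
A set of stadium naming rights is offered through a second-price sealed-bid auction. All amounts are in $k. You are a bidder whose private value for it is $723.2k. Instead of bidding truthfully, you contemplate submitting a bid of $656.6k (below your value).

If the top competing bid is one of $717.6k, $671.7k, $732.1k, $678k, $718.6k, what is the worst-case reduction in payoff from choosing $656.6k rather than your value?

$51.5k

$717.6k: truthful gives $5.6k, deviation gives $0k → loss $5.6k.
$671.7k: truthful gives $51.5k, deviation gives $0k → loss $51.5k.
$732.1k: same outcome either way → loss $0k.
$678k: truthful gives $45.2k, deviation gives $0k → loss $45.2k.
$718.6k: truthful gives $4.6k, deviation gives $0k → loss $4.6k.
Maximum loss: $51.5k.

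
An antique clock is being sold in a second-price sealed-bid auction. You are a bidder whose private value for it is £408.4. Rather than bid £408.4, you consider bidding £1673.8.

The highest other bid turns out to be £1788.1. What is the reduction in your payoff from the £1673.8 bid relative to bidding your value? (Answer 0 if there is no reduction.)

£0

Bidding your value £408.4: you lose (since £408.4 < £1788.1). Payoff £0.
Bidding £1673.8: you lose. Payoff £0.
Difference = £0 − £0 = £0; both bids lead to the same outcome because the competing bid is above both your value and your alternative bid.
Because the price is fixed by the runner-up's bid, deviating from your value can only change a good outcome into a bad one — never the reverse.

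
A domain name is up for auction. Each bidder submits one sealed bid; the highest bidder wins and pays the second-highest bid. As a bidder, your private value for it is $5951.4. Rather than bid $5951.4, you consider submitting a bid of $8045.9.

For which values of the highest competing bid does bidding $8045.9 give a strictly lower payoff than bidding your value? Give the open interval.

If the competing bid is below $5951.4, both bids win at the same price — no difference.
If it is above $8045.9, both bids lose — no difference.
If it lies strictly between $5951.4 and $8045.9, bidding your value loses (payoff 0) while bidding $8045.9 wins at a price above your value (payoff negative).
So the deviation strictly hurts on the open interval ($5951.4, $8045.9).

($5951.4, $8045.9)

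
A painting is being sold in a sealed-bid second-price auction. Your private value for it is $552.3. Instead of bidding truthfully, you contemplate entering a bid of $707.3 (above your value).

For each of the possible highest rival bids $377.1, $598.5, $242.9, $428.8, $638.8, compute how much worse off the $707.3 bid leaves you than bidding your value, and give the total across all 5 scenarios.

$132.7

The deviation costs you only when the competing bid falls strictly between $552.3 and $707.3; elsewhere both bids give the same outcome.
$377.1: outcomes coincide → loss $0.
$598.5: truthful payoff $0, deviation payoff −$46.2 → loss $46.2.
$242.9: outcomes coincide → loss $0.
$428.8: outcomes coincide → loss $0.
$638.8: truthful payoff $0, deviation payoff −$86.5 → loss $86.5.
Total loss = $46.2 + $86.5 = $132.7.
Because the price is fixed by the runner-up's bid, deviating from your value can only change a good outcome into a bad one — never the reverse.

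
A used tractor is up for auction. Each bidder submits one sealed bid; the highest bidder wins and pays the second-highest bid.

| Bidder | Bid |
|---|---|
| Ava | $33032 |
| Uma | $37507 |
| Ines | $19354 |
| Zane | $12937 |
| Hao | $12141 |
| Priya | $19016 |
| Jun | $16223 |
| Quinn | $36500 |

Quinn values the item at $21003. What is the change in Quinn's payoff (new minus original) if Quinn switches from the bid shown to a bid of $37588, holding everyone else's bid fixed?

−$16504

The highest bid among the other bidders is $37507; Quinn's bid doesn't change that.
Original bid $36500: Quinn is not highest (top rival bid is $37507); payoff $0.
Alternative bid $37588: Quinn is highest, pays the top rival bid $37507; payoff $21003 − $37507 = −$16504.
Change in payoff = −$16504 − ($0) = −$16504.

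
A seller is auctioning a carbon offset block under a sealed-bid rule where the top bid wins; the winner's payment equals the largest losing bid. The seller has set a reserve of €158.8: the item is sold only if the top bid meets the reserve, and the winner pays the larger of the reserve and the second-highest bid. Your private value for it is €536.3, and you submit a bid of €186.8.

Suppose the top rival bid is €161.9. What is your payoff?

Your bid €186.8 is the highest and exceeds the reserve.
Price = max(second-highest bid, reserve) = max(€161.9, €158.8) = €161.9.
Payoff = €536.3 − €161.9 = €374.4.

€374.4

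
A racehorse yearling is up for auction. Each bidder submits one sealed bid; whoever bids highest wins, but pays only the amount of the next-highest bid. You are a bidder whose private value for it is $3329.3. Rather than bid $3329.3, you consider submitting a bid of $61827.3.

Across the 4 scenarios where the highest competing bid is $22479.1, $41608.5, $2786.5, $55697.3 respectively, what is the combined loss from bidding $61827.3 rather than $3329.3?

The deviation costs you only when the competing bid falls strictly between $3329.3 and $61827.3; elsewhere both bids give the same outcome.
$22479.1: truthful payoff $0, deviation payoff −$19149.8 → loss $19149.8.
$41608.5: truthful payoff $0, deviation payoff −$38279.2 → loss $38279.2.
$2786.5: outcomes coincide → loss $0.
$55697.3: truthful payoff $0, deviation payoff −$52368 → loss $52368.
Total loss = $19149.8 + $38279.2 + $52368 = $109797.

$109797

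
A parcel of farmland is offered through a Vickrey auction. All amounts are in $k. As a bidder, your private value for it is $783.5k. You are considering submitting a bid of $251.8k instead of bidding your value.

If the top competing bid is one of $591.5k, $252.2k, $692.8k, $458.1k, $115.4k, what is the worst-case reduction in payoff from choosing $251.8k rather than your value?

$531.3k

$591.5k: truthful gives $192k, deviation gives $0k → loss $192k.
$252.2k: truthful gives $531.3k, deviation gives $0k → loss $531.3k.
$692.8k: truthful gives $90.7k, deviation gives $0k → loss $90.7k.
$458.1k: truthful gives $325.4k, deviation gives $0k → loss $325.4k.
$115.4k: same outcome either way → loss $0k.
Maximum loss: $531.3k.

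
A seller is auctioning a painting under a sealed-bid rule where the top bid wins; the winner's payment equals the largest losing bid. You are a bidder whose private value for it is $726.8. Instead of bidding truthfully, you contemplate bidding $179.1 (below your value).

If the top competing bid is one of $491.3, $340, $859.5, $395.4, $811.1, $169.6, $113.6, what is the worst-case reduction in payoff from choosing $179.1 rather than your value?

$491.3: truthful gives $235.5, deviation gives $0 → loss $235.5.
$340: truthful gives $386.8, deviation gives $0 → loss $386.8.
$859.5: same outcome either way → loss $0.
$395.4: truthful gives $331.4, deviation gives $0 → loss $331.4.
$811.1: same outcome either way → loss $0.
$169.6: same outcome either way → loss $0.
$113.6: same outcome either way → loss $0.
Maximum loss: $386.8.

$386.8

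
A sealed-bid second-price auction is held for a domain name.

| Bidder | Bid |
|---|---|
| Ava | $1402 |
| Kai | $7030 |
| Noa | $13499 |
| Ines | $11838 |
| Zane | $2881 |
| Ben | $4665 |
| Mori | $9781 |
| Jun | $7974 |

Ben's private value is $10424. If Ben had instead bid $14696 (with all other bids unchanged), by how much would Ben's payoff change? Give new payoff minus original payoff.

The highest bid among the other bidders is $13499; Ben's bid doesn't change that.
Original bid $4665: Ben is not highest (top rival bid is $13499); payoff $0.
Alternative bid $14696: Ben is highest, pays the top rival bid $13499; payoff $10424 − $13499 = −$3075.
Change in payoff = −$3075 − ($0) = −$3075.

−$3075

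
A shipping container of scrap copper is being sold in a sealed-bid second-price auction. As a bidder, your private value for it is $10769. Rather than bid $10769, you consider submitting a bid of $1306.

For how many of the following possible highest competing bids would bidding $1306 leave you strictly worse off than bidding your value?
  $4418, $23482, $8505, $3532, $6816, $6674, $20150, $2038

6

The deviation hurts exactly when the highest competing bid lies strictly between $1306 and $10769 — underbidding then forfeits a profitable win.
$4418: inside the interval → strictly worse (loss $6351).
$23482: above both → same outcome either way.
$8505: inside the interval → strictly worse (loss $2264).
$3532: inside the interval → strictly worse (loss $7237).
$6816: inside the interval → strictly worse (loss $3953).
$6674: inside the interval → strictly worse (loss $4095).
$20150: above both → same outcome either way.
$2038: inside the interval → strictly worse (loss $8731).
Count: 6.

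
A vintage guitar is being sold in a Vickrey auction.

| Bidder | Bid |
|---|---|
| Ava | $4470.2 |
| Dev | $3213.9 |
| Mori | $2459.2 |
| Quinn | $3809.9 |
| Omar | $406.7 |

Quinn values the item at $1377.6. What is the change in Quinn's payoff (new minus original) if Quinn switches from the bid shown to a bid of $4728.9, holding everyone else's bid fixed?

The highest bid among the other bidders is $4470.2; Quinn's bid doesn't change that.
Original bid $3809.9: Quinn is not highest (top rival bid is $4470.2); payoff $0.
Alternative bid $4728.9: Quinn is highest, pays the top rival bid $4470.2; payoff $1377.6 − $4470.2 = −$3092.6.
Change in payoff = −$3092.6 − ($0) = −$3092.6.

−$3092.6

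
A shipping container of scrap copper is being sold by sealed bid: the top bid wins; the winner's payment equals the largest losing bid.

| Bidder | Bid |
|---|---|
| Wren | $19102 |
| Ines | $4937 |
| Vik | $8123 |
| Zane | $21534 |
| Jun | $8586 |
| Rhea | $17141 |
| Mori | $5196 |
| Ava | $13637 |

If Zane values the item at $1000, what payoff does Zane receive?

Highest bid: Zane at $21534, so Zane wins.
Second-highest bid: Wren at $19102 — that is the price the winner pays.
Zane's payoff = value − price = $1000 − $19102 = −$18102.

−$18102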